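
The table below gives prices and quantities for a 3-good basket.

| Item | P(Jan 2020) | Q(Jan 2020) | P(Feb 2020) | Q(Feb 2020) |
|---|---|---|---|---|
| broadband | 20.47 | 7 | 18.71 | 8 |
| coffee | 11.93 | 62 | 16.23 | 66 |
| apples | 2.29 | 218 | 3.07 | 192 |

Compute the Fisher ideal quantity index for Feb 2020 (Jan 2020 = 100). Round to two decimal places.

Laspeyres component (base-period weights):
ΣP(Jan 2020)Q(Feb 2020) = 20.47×8 + 11.93×66 + 2.29×192 = 163.76 + 787.38 + 439.68 = 1390.82
ΣP(Jan 2020)Q(Jan 2020) = 20.47×7 + 11.93×62 + 2.29×218 = 143.29 + 739.66 + 499.22 = 1382.17
L = 1390.82 / 1382.17 × 100 = 100.6258
Paasche component (current-period weights):
ΣP(Feb 2020)Q(Feb 2020) = 18.71×8 + 16.23×66 + 3.07×192 = 149.68 + 1071.18 + 589.44 = 1810.3
ΣP(Feb 2020)Q(Jan 2020) = 18.71×7 + 16.23×62 + 3.07×218 = 130.97 + 1006.26 + 669.26 = 1806.49
P = 1810.3 / 1806.49 × 100 = 100.2109
Fisher = √(L × P) = √(100.6258 × 100.2109) = 100.4182

100.42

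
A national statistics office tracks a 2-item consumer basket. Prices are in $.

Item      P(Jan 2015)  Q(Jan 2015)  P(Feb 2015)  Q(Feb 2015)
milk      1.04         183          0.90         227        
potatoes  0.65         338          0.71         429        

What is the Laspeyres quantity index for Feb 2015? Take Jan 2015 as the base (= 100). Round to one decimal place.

125.6

Laspeyres quantity index uses base-period prices as weights.
ΣP(Jan 2015)·Q(Feb 2015) = 1.04×227 + 0.65×429 = 236.08 + 278.85 = 514.93
ΣP(Jan 2015)·Q(Jan 2015) = 1.04×183 + 0.65×338 = 190.32 + 219.7 = 410.02
Index = 514.93 / 410.02 × 100 = 125.5866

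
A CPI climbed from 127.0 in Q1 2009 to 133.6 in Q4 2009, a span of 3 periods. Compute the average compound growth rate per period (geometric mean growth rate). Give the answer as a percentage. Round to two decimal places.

1.70%

Growth factor = (133.6/127.0)^(1/3) = (1.051969)^(1/3) = 1.017031
Growth rate = 1.017031 − 1 = 0.017031 = 1.7031%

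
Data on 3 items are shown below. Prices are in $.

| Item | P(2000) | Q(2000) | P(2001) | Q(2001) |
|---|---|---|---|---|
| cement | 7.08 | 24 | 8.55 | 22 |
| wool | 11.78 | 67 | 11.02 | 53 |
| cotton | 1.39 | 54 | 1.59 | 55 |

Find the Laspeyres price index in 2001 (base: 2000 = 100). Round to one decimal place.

99.5

Laspeyres price index uses base-period quantities as weights.
ΣP(2001)·Q(2000) = 8.55×24 + 11.02×67 + 1.59×54 = 205.2 + 738.34 + 85.86 = 1029.4
ΣP(2000)·Q(2000) = 7.08×24 + 11.78×67 + 1.39×54 = 169.92 + 789.26 + 75.06 = 1034.24
Index = 1029.4 / 1034.24 × 100 = 99.5320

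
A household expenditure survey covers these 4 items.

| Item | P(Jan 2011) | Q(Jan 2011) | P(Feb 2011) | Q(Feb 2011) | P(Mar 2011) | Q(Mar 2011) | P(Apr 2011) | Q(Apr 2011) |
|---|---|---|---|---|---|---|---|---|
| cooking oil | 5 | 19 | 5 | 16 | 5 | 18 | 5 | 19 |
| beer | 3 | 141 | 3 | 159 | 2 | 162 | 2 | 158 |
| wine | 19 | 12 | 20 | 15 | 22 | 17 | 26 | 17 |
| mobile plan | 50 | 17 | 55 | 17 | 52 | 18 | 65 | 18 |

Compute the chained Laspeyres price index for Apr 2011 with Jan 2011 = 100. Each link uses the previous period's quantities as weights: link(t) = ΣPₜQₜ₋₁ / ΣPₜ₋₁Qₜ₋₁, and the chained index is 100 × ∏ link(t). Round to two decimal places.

Link Jan 2011→Feb 2011:
ΣP(Feb 2011)Q(Jan 2011) = 5×19 + 3×141 + 20×12 + 55×17 = 95 + 423 + 240 + 935 = 1693
ΣP(Jan 2011)Q(Jan 2011) = 5×19 + 3×141 + 19×12 + 50×17 = 95 + 423 + 228 + 850 = 1596
link = 1693/1596 = 1.060777
Link Feb 2011→Mar 2011:
ΣP(Mar 2011)Q(Feb 2011) = 5×16 + 2×159 + 22×15 + 52×17 = 80 + 318 + 330 + 884 = 1612
ΣP(Feb 2011)Q(Feb 2011) = 5×16 + 3×159 + 20×15 + 55×17 = 80 + 477 + 300 + 935 = 1792
link = 1612/1792 = 0.899554
Link Mar 2011→Apr 2011:
ΣP(Apr 2011)Q(Mar 2011) = 5×18 + 2×162 + 26×17 + 65×18 = 90 + 324 + 442 + 1170 = 2026
ΣP(Mar 2011)Q(Mar 2011) = 5×18 + 2×162 + 22×17 + 52×18 = 90 + 324 + 374 + 936 = 1724
link = 2026/1724 = 1.175174
Chained index = 100 × 1.060777 × 0.899554 × 1.175174 = 112.1381

112.14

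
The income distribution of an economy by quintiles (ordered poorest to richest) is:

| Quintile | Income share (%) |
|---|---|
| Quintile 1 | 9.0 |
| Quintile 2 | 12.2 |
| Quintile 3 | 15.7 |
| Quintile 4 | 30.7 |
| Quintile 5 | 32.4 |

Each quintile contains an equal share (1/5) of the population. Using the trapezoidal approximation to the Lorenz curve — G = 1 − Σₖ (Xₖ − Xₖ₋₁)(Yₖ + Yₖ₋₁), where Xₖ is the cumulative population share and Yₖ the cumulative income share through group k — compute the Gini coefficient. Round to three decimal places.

Cumulative income shares Yₖ: 0.0900, 0.2120, 0.3690, 0.6760, 1.0000
Σ (Xₖ−Xₖ₋₁)(Yₖ+Yₖ₋₁) = (1/5)(0.0900+0.0000) + (1/5)(0.2120+0.0900) + (1/5)(0.3690+0.2120) + (1/5)(0.6760+0.3690) + (1/5)(1.0000+0.6760)
  = 0.0180 + 0.0604 + 0.1162 + 0.2090 + 0.3352 = 0.7388
G = 1 − 0.7388 = 0.2612

0.261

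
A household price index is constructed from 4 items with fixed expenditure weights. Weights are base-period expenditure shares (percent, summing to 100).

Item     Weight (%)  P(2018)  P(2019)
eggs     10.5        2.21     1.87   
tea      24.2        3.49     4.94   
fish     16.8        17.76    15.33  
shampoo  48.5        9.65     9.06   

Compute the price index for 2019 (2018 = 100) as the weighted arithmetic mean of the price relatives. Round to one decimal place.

eggs: 10.5 × (1.87/2.21) = 10.5 × 0.846154 = 8.8846
tea: 24.2 × (4.94/3.49) = 24.2 × 1.415473 = 34.2544
fish: 16.8 × (15.33/17.76) = 16.8 × 0.863176 = 14.5014
shampoo: 48.5 × (9.06/9.65) = 48.5 × 0.938860 = 45.5347
Index = Σ wᵢ·(p₁ᵢ/p₀ᵢ) = 8.8846 + 34.2544 + 14.5014 + 45.5347 = 103.1751

103.2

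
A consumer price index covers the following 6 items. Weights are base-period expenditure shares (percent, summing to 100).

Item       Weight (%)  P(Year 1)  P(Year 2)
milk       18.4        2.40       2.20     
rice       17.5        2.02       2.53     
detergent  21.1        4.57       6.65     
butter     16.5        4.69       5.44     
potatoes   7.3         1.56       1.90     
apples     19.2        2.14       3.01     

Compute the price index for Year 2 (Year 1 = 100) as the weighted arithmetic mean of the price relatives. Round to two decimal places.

124.52

milk: 18.4 × (2.20/2.40) = 18.4 × 0.916667 = 16.8667
rice: 17.5 × (2.53/2.02) = 17.5 × 1.252475 = 21.9183
detergent: 21.1 × (6.65/4.57) = 21.1 × 1.455142 = 30.7035
butter: 16.5 × (5.44/4.69) = 16.5 × 1.159915 = 19.1386
potatoes: 7.3 × (1.90/1.56) = 7.3 × 1.217949 = 8.8910
apples: 19.2 × (3.01/2.14) = 19.2 × 1.406542 = 27.0056
Index = Σ wᵢ·(p₁ᵢ/p₀ᵢ) = 16.8667 + 21.9183 + 30.7035 + 19.1386 + 8.8910 + 27.0056 = 124.5237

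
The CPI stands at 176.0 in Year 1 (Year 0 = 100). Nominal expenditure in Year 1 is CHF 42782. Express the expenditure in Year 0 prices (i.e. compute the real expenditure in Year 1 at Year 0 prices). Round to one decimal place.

24308.0

Real = Nominal ÷ (Index/100) = 42782 ÷ (176.0/100)
     = 42782 ÷ 1.760 = 24307.9545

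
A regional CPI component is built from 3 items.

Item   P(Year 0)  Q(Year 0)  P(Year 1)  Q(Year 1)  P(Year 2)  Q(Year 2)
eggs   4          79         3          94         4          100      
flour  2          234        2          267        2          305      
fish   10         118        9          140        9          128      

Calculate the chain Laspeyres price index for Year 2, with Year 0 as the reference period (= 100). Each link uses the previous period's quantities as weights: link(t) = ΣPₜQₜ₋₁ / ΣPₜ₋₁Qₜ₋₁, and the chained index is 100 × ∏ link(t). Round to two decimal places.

Link Year 0→Year 1:
ΣP(Year 1)Q(Year 0) = 3×79 + 2×234 + 9×118 = 237 + 468 + 1062 = 1767
ΣP(Year 0)Q(Year 0) = 4×79 + 2×234 + 10×118 = 316 + 468 + 1180 = 1964
link = 1767/1964 = 0.899695
Link Year 1→Year 2:
ΣP(Year 2)Q(Year 1) = 4×94 + 2×267 + 9×140 = 376 + 534 + 1260 = 2170
ΣP(Year 1)Q(Year 1) = 3×94 + 2×267 + 9×140 = 282 + 534 + 1260 = 2076
link = 2170/2076 = 1.045279
Chained index = 100 × 0.899695 × 1.045279 = 94.0432

94.04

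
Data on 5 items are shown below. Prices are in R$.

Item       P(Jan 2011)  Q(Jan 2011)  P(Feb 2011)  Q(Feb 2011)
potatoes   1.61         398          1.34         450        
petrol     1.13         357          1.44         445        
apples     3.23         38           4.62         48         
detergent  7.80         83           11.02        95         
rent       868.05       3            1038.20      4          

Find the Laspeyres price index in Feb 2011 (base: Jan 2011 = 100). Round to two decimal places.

Laspeyres price index uses base-period quantities as weights.
ΣP(Feb 2011)·Q(Jan 2011) = 1.34×398 + 1.44×357 + 4.62×38 + 11.02×83 + 1038.20×3 = 533.32 + 514.08 + 175.56 + 914.66 + 3114.6 = 5252.22
ΣP(Jan 2011)·Q(Jan 2011) = 1.61×398 + 1.13×357 + 3.23×38 + 7.80×83 + 868.05×3 = 640.78 + 403.41 + 122.74 + 647.4 + 2604.15 = 4418.48
Index = 5252.22 / 4418.48 × 100 = 118.8694

118.87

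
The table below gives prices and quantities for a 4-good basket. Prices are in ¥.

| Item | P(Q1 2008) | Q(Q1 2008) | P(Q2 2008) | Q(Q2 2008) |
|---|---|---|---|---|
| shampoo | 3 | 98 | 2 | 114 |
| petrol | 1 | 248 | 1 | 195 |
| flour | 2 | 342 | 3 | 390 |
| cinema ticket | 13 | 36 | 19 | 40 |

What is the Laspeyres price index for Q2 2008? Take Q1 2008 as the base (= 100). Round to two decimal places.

127.15

Laspeyres price index uses base-period quantities as weights.
ΣP(Q2 2008)·Q(Q1 2008) = 2×98 + 1×248 + 3×342 + 19×36 = 196 + 248 + 1026 + 684 = 2154
ΣP(Q1 2008)·Q(Q1 2008) = 3×98 + 1×248 + 2×342 + 13×36 = 294 + 248 + 684 + 468 = 1694
Index = 2154 / 1694 × 100 = 127.1547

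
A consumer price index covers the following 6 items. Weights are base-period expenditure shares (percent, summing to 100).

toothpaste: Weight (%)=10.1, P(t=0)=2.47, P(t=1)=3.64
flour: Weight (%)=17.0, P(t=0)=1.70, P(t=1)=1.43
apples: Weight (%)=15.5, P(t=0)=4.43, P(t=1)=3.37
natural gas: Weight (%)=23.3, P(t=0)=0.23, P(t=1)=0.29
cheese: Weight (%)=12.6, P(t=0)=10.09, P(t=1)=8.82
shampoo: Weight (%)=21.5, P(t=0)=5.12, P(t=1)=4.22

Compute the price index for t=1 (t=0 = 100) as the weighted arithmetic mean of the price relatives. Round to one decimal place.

toothpaste: 10.1 × (3.64/2.47) = 10.1 × 1.473684 = 14.8842
flour: 17.0 × (1.43/1.70) = 17.0 × 0.841176 = 14.3000
apples: 15.5 × (3.37/4.43) = 15.5 × 0.760722 = 11.7912
natural gas: 23.3 × (0.29/0.23) = 23.3 × 1.260870 = 29.3783
cheese: 12.6 × (8.82/10.09) = 12.6 × 0.874133 = 11.0141
shampoo: 21.5 × (4.22/5.12) = 21.5 × 0.824219 = 17.7207
Index = Σ wᵢ·(p₁ᵢ/p₀ᵢ) = 14.8842 + 14.3000 + 11.7912 + 29.3783 + 11.0141 + 17.7207 = 99.0884

99.1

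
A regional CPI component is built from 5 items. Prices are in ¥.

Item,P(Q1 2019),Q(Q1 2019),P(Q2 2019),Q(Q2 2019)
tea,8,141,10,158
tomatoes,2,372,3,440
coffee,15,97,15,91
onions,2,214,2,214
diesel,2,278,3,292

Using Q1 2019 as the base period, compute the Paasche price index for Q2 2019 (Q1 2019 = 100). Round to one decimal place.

Paasche price index uses current-period quantities as weights.
ΣP(Q2 2019)·Q(Q2 2019) = 10×158 + 3×440 + 15×91 + 2×214 + 3×292 = 1580 + 1320 + 1365 + 428 + 876 = 5569
ΣP(Q1 2019)·Q(Q2 2019) = 8×158 + 2×440 + 15×91 + 2×214 + 2×292 = 1264 + 880 + 1365 + 428 + 584 = 4521
Index = 5569 / 4521 × 100 = 123.1807

123.2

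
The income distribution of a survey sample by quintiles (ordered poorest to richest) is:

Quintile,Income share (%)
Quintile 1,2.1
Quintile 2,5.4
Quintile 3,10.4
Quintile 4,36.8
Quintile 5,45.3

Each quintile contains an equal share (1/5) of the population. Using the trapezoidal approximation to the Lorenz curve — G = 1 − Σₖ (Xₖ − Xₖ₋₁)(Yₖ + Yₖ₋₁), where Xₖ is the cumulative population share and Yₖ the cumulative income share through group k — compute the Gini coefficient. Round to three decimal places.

Cumulative income shares Yₖ: 0.0210, 0.0750, 0.1790, 0.5470, 1.0000
Σ (Xₖ−Xₖ₋₁)(Yₖ+Yₖ₋₁) = (1/5)(0.0210+0.0000) + (1/5)(0.0750+0.0210) + (1/5)(0.1790+0.0750) + (1/5)(0.5470+0.1790) + (1/5)(1.0000+0.5470)
  = 0.0042 + 0.0192 + 0.0508 + 0.1452 + 0.3094 = 0.5288
G = 1 − 0.5288 = 0.4712

0.471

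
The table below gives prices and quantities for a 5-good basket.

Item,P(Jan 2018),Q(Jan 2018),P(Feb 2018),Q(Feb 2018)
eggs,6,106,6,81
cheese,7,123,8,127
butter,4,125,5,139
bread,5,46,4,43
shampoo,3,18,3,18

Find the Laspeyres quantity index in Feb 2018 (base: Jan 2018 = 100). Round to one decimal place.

Laspeyres quantity index uses base-period prices as weights.
ΣP(Jan 2018)·Q(Feb 2018) = 6×81 + 7×127 + 4×139 + 5×43 + 3×18 = 486 + 889 + 556 + 215 + 54 = 2200
ΣP(Jan 2018)·Q(Jan 2018) = 6×106 + 7×123 + 4×125 + 5×46 + 3×18 = 636 + 861 + 500 + 230 + 54 = 2281
Index = 2200 / 2281 × 100 = 96.4489

96.4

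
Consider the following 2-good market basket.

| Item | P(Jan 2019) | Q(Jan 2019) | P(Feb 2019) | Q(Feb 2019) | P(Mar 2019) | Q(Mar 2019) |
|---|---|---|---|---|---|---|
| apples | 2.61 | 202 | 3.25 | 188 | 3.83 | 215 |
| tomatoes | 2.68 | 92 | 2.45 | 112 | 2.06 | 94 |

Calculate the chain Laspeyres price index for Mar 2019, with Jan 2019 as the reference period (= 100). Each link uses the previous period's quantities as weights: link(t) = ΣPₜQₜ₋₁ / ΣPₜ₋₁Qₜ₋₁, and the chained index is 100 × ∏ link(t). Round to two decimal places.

Link Jan 2019→Feb 2019:
ΣP(Feb 2019)Q(Jan 2019) = 3.25×202 + 2.45×92 = 656.5 + 225.4 = 881.9
ΣP(Jan 2019)Q(Jan 2019) = 2.61×202 + 2.68×92 = 527.22 + 246.56 = 773.78
link = 881.9/773.78 = 1.139730
Link Feb 2019→Mar 2019:
ΣP(Mar 2019)Q(Feb 2019) = 3.83×188 + 2.06×112 = 720.04 + 230.72 = 950.76
ΣP(Feb 2019)Q(Feb 2019) = 3.25×188 + 2.45×112 = 611 + 274.4 = 885.4
link = 950.76/885.4 = 1.073820
Chained index = 100 × 1.139730 × 1.073820 = 122.3864

122.39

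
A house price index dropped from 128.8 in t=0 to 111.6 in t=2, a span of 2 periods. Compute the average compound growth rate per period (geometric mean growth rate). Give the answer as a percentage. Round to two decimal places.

-6.92%

Growth factor = (111.6/128.8)^(1/2) = (0.866460)^(1/2) = 0.930838
Growth rate = 0.930838 − 1 = -0.069162 = -6.9162%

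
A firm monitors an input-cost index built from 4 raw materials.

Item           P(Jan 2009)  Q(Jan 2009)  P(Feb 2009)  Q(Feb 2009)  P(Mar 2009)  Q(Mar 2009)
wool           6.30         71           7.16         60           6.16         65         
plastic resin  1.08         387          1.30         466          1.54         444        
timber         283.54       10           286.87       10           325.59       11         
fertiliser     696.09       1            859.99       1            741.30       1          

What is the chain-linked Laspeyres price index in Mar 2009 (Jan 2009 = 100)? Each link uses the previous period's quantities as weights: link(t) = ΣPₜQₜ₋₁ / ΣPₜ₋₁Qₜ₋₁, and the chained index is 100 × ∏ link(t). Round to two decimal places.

115.06

Link Jan 2009→Feb 2009:
ΣP(Feb 2009)Q(Jan 2009) = 7.16×71 + 1.30×387 + 286.87×10 + 859.99×1 = 508.36 + 503.1 + 2868.7 + 859.99 = 4740.15
ΣP(Jan 2009)Q(Jan 2009) = 6.30×71 + 1.08×387 + 283.54×10 + 696.09×1 = 447.3 + 417.96 + 2835.4 + 696.09 = 4396.75
link = 4740.15/4396.75 = 1.078103
Link Feb 2009→Mar 2009:
ΣP(Mar 2009)Q(Feb 2009) = 6.16×60 + 1.54×466 + 325.59×10 + 741.30×1 = 369.6 + 717.64 + 3255.9 + 741.3 = 5084.44
ΣP(Feb 2009)Q(Feb 2009) = 7.16×60 + 1.30×466 + 286.87×10 + 859.99×1 = 429.6 + 605.8 + 2868.7 + 859.99 = 4764.09
link = 5084.44/4764.09 = 1.067243
Chained index = 100 × 1.078103 × 1.067243 = 115.0598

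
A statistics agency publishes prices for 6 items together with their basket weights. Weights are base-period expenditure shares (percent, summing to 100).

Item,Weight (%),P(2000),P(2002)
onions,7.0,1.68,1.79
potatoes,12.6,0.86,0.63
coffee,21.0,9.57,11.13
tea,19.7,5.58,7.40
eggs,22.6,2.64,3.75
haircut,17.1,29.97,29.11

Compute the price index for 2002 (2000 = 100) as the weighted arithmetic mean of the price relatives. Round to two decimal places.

onions: 7.0 × (1.79/1.68) = 7.0 × 1.065476 = 7.4583
potatoes: 12.6 × (0.63/0.86) = 12.6 × 0.732558 = 9.2302
coffee: 21.0 × (11.13/9.57) = 21.0 × 1.163009 = 24.4232
tea: 19.7 × (7.40/5.58) = 19.7 × 1.326165 = 26.1254
eggs: 22.6 × (3.75/2.64) = 22.6 × 1.420455 = 32.1023
haircut: 17.1 × (29.11/29.97) = 17.1 × 0.971305 = 16.6093
Index = Σ wᵢ·(p₁ᵢ/p₀ᵢ) = 7.4583 + 9.2302 + 24.4232 + 26.1254 + 32.1023 + 16.6093 = 115.9488

115.95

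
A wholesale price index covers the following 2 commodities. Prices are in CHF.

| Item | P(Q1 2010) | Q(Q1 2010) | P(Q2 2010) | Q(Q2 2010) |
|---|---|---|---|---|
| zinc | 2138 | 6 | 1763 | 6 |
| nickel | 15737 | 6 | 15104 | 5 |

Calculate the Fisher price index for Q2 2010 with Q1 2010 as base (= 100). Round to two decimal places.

94.22

Laspeyres component (base-period weights):
ΣP(Q2 2010)Q(Q1 2010) = 1763×6 + 15104×6 = 10578 + 90624 = 101202
ΣP(Q1 2010)Q(Q1 2010) = 2138×6 + 15737×6 = 12828 + 94422 = 107250
L = 101202 / 107250 × 100 = 94.3608
Paasche component (current-period weights):
ΣP(Q2 2010)Q(Q2 2010) = 1763×6 + 15104×5 = 10578 + 75520 = 86098
ΣP(Q1 2010)Q(Q2 2010) = 2138×6 + 15737×5 = 12828 + 78685 = 91513
P = 86098 / 91513 × 100 = 94.0828
Fisher = √(L × P) = √(94.3608 × 94.0828) = 94.2217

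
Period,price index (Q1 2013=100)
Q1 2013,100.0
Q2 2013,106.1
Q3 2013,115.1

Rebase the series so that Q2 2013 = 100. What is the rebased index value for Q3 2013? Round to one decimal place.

108.5

Rebased(Q3 2013) = 115.1 / 106.1 × 100 = 108.4826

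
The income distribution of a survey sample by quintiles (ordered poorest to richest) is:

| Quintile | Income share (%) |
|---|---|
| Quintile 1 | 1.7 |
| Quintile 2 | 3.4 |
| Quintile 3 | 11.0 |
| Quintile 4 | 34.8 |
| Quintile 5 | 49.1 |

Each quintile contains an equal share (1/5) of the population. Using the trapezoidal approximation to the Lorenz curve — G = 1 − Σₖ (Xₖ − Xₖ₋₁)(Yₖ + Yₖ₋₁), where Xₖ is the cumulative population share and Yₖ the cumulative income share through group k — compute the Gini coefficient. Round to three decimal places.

0.505

Cumulative income shares Yₖ: 0.0170, 0.0510, 0.1610, 0.5090, 1.0000
Σ (Xₖ−Xₖ₋₁)(Yₖ+Yₖ₋₁) = (1/5)(0.0170+0.0000) + (1/5)(0.0510+0.0170) + (1/5)(0.1610+0.0510) + (1/5)(0.5090+0.1610) + (1/5)(1.0000+0.5090)
  = 0.0034 + 0.0136 + 0.0424 + 0.1340 + 0.3018 = 0.4952
G = 1 − 0.4952 = 0.5048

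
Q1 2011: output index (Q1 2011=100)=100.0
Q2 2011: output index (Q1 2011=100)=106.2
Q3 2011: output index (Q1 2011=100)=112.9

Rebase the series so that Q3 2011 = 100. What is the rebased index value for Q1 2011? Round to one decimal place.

88.6

Rebased(Q1 2011) = 100.0 / 112.9 × 100 = 88.5740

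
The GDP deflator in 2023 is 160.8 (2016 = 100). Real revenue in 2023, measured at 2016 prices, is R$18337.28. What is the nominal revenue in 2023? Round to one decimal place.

Nominal = Real × (Index/100) = 18337.28 × (160.8/100)
        = 18337.28 × 1.608 = 29486.3462

29486.3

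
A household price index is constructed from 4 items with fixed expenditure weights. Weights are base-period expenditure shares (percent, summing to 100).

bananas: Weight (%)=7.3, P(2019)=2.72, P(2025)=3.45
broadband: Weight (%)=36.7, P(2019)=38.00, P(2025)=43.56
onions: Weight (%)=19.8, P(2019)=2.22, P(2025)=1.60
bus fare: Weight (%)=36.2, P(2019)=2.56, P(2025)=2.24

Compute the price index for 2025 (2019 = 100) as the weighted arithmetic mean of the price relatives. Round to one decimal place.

97.3

bananas: 7.3 × (3.45/2.72) = 7.3 × 1.268382 = 9.2592
broadband: 36.7 × (43.56/38.00) = 36.7 × 1.146316 = 42.0698
onions: 19.8 × (1.60/2.22) = 19.8 × 0.720721 = 14.2703
bus fare: 36.2 × (2.24/2.56) = 36.2 × 0.875000 = 31.6750
Index = Σ wᵢ·(p₁ᵢ/p₀ᵢ) = 9.2592 + 42.0698 + 14.2703 + 31.6750 = 97.2743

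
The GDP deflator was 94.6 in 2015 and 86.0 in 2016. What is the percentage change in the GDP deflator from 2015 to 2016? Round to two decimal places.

Change = (86.0 − 94.6) / 94.6 × 100
       = -8.6 / 94.6 × 100 = -9.0909%

-9.09%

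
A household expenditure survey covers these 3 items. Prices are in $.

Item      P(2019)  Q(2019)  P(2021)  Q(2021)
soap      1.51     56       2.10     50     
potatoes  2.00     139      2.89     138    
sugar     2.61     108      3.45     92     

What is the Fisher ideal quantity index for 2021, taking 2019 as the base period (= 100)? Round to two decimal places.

91.94

Laspeyres component (base-period weights):
ΣP(2019)Q(2021) = 1.51×50 + 2.00×138 + 2.61×92 = 75.5 + 276 + 240.12 = 591.62
ΣP(2019)Q(2019) = 1.51×56 + 2.00×139 + 2.61×108 = 84.56 + 278 + 281.88 = 644.44
L = 591.62 / 644.44 × 100 = 91.8037
Paasche component (current-period weights):
ΣP(2021)Q(2021) = 2.10×50 + 2.89×138 + 3.45×92 = 105 + 398.82 + 317.4 = 821.22
ΣP(2021)Q(2019) = 2.10×56 + 2.89×139 + 3.45×108 = 117.6 + 401.71 + 372.6 = 891.91
P = 821.22 / 891.91 × 100 = 92.0743
Fisher = √(L × P) = √(91.8037 × 92.0743) = 91.9389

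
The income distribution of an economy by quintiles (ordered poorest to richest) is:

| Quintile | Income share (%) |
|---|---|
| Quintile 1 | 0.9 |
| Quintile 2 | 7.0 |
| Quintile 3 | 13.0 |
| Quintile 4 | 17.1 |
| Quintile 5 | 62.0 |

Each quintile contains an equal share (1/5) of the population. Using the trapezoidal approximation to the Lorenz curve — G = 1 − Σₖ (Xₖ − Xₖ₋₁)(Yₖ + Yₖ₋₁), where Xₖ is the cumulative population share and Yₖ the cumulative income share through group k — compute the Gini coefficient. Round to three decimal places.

0.529

Cumulative income shares Yₖ: 0.0090, 0.0790, 0.2090, 0.3800, 1.0000
Σ (Xₖ−Xₖ₋₁)(Yₖ+Yₖ₋₁) = (1/5)(0.0090+0.0000) + (1/5)(0.0790+0.0090) + (1/5)(0.2090+0.0790) + (1/5)(0.3800+0.2090) + (1/5)(1.0000+0.3800)
  = 0.0018 + 0.0176 + 0.0576 + 0.1178 + 0.2760 = 0.4708
G = 1 − 0.4708 = 0.5292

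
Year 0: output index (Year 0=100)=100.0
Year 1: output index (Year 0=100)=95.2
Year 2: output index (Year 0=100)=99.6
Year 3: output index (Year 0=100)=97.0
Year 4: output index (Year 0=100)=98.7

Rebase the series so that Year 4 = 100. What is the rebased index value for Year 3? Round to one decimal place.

98.3

Rebased(Year 3) = 97.0 / 98.7 × 100 = 98.2776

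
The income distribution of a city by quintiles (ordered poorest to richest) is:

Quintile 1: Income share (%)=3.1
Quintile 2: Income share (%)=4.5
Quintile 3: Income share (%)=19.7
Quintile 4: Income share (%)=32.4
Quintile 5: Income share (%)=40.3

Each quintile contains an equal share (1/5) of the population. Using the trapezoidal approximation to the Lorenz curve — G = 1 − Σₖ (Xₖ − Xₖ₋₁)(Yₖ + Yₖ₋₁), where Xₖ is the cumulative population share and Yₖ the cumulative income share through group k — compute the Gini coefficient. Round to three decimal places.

0.409

Cumulative income shares Yₖ: 0.0310, 0.0760, 0.2730, 0.5970, 1.0000
Σ (Xₖ−Xₖ₋₁)(Yₖ+Yₖ₋₁) = (1/5)(0.0310+0.0000) + (1/5)(0.0760+0.0310) + (1/5)(0.2730+0.0760) + (1/5)(0.5970+0.2730) + (1/5)(1.0000+0.5970)
  = 0.0062 + 0.0214 + 0.0698 + 0.1740 + 0.3194 = 0.5908
G = 1 − 0.5908 = 0.4092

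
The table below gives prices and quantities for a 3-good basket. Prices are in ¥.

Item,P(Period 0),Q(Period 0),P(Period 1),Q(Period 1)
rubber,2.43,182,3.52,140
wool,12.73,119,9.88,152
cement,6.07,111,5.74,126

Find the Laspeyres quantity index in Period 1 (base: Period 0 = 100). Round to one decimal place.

115.5

Laspeyres quantity index uses base-period prices as weights.
ΣP(Period 0)·Q(Period 1) = 2.43×140 + 12.73×152 + 6.07×126 = 340.2 + 1934.96 + 764.82 = 3039.98
ΣP(Period 0)·Q(Period 0) = 2.43×182 + 12.73×119 + 6.07×111 = 442.26 + 1514.87 + 673.77 = 2630.9
Index = 3039.98 / 2630.9 × 100 = 115.5491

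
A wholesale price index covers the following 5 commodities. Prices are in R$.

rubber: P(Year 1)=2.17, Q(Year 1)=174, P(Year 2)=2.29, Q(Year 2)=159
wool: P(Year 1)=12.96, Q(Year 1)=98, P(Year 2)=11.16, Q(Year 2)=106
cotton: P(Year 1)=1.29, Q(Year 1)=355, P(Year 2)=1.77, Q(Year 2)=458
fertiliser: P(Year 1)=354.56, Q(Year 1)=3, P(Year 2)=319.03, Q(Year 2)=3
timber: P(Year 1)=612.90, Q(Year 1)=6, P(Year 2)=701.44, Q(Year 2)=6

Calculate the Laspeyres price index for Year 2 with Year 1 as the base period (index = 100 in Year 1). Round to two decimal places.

Laspeyres price index uses base-period quantities as weights.
ΣP(Year 2)·Q(Year 1) = 2.29×174 + 11.16×98 + 1.77×355 + 319.03×3 + 701.44×6 = 398.46 + 1093.68 + 628.35 + 957.09 + 4208.64 = 7286.22
ΣP(Year 1)·Q(Year 1) = 2.17×174 + 12.96×98 + 1.29×355 + 354.56×3 + 612.90×6 = 377.58 + 1270.08 + 457.95 + 1063.68 + 3677.4 = 6846.69
Index = 7286.22 / 6846.69 × 100 = 106.4196

106.42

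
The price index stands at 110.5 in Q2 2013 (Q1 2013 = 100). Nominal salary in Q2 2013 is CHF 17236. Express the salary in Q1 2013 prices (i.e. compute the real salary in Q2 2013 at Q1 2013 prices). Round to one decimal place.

Real = Nominal ÷ (Index/100) = 17236 ÷ (110.5/100)
     = 17236 ÷ 1.105 = 15598.1900

15598.2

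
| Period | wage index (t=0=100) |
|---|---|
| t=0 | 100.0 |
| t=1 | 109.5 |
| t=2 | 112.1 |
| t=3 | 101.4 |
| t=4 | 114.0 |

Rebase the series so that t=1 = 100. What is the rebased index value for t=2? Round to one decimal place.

102.4

Rebased(t=2) = 112.1 / 109.5 × 100 = 102.3744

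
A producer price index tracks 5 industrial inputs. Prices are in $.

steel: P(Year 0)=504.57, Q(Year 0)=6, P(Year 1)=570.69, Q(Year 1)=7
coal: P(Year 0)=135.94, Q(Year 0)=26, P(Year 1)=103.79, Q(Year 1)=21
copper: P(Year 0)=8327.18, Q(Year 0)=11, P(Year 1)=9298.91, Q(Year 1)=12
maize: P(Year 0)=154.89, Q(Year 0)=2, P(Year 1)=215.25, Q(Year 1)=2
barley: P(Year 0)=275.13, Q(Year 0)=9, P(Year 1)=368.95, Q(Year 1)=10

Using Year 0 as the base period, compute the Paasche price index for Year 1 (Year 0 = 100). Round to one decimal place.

Paasche price index uses current-period quantities as weights.
ΣP(Year 1)·Q(Year 1) = 570.69×7 + 103.79×21 + 9298.91×12 + 215.25×2 + 368.95×10 = 3994.83 + 2179.59 + 111586.92 + 430.5 + 3689.5 = 121881.34
ΣP(Year 0)·Q(Year 1) = 504.57×7 + 135.94×21 + 8327.18×12 + 154.89×2 + 275.13×10 = 3531.99 + 2854.74 + 99926.16 + 309.78 + 2751.3 = 109373.97
Index = 121881.34 / 109373.97 × 100 = 111.4354

111.4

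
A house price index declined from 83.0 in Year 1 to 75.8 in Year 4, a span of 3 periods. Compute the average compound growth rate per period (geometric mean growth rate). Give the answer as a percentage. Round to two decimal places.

Growth factor = (75.8/83.0)^(1/3) = (0.913253)^(1/3) = 0.970205
Growth rate = 0.970205 − 1 = -0.029795 = -2.9795%

-2.98%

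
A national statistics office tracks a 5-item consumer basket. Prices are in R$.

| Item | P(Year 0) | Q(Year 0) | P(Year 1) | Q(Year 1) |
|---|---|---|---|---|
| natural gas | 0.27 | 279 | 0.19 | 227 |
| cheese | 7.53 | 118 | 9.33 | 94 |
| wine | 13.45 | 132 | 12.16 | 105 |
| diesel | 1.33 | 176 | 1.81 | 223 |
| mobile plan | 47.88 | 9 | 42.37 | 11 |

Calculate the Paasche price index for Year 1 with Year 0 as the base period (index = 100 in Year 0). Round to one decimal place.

102.1

Paasche price index uses current-period quantities as weights.
ΣP(Year 1)·Q(Year 1) = 0.19×227 + 9.33×94 + 12.16×105 + 1.81×223 + 42.37×11 = 43.13 + 877.02 + 1276.8 + 403.63 + 466.07 = 3066.65
ΣP(Year 0)·Q(Year 1) = 0.27×227 + 7.53×94 + 13.45×105 + 1.33×223 + 47.88×11 = 61.29 + 707.82 + 1412.25 + 296.59 + 526.68 = 3004.63
Index = 3066.65 / 3004.63 × 100 = 102.0641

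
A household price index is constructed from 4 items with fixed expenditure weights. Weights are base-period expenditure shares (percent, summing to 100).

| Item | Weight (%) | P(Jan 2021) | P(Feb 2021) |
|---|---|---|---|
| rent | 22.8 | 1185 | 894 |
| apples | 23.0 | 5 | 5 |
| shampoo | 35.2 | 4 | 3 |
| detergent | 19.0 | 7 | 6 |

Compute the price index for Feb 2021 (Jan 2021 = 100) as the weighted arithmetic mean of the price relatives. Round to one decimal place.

rent: 22.8 × (894/1185) = 22.8 × 0.754430 = 17.2010
apples: 23.0 × (5/5) = 23.0 × 1.000000 = 23.0000
shampoo: 35.2 × (3/4) = 35.2 × 0.750000 = 26.4000
detergent: 19.0 × (6/7) = 19.0 × 0.857143 = 16.2857
Index = Σ wᵢ·(p₁ᵢ/p₀ᵢ) = 17.2010 + 23.0000 + 26.4000 + 16.2857 = 82.8867

82.9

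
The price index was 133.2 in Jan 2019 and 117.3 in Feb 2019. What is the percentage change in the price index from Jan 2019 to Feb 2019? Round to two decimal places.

-11.94%

Change = (117.3 − 133.2) / 133.2 × 100
       = -15.9 / 133.2 × 100 = -11.9369%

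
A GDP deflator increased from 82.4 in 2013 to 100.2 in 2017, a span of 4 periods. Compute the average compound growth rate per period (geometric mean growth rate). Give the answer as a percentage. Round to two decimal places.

5.01%

Growth factor = (100.2/82.4)^(1/4) = (1.216019)^(1/4) = 1.050111
Growth rate = 1.050111 − 1 = 0.050111 = 5.0111%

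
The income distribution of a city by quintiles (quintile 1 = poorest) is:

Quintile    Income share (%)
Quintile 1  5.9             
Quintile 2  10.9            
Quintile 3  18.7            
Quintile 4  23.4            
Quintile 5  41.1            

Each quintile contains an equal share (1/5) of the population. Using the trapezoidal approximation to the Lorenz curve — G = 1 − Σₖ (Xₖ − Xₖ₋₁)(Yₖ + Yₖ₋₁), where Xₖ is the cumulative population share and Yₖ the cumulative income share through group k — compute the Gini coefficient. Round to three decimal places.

Cumulative income shares Yₖ: 0.0590, 0.1680, 0.3550, 0.5890, 1.0000
Σ (Xₖ−Xₖ₋₁)(Yₖ+Yₖ₋₁) = (1/5)(0.0590+0.0000) + (1/5)(0.1680+0.0590) + (1/5)(0.3550+0.1680) + (1/5)(0.5890+0.3550) + (1/5)(1.0000+0.5890)
  = 0.0118 + 0.0454 + 0.1046 + 0.1888 + 0.3178 = 0.6684
G = 1 − 0.6684 = 0.3316

0.332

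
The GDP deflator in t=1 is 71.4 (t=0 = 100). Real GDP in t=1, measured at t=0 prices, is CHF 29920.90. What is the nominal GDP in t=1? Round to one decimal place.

Nominal = Real × (Index/100) = 29920.90 × (71.4/100)
        = 29920.90 × 0.714 = 21363.5226

21363.5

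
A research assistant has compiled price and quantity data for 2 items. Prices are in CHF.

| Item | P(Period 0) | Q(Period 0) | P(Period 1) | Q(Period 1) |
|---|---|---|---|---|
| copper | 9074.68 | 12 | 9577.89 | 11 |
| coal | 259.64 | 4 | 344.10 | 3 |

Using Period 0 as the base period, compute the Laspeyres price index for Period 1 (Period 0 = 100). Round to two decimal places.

Laspeyres price index uses base-period quantities as weights.
ΣP(Period 1)·Q(Period 0) = 9577.89×12 + 344.10×4 = 114934.68 + 1376.4 = 116311.08
ΣP(Period 0)·Q(Period 0) = 9074.68×12 + 259.64×4 = 108896.16 + 1038.56 = 109934.72
Index = 116311.08 / 109934.72 × 100 = 105.8001

105.80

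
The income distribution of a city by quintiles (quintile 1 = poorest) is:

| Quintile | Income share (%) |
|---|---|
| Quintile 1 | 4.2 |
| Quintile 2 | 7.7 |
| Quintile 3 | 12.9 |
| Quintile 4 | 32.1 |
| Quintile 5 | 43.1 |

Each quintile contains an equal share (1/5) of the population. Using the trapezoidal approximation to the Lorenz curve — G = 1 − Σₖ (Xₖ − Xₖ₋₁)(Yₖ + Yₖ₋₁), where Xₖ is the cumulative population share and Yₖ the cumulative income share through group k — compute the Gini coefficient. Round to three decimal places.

Cumulative income shares Yₖ: 0.0420, 0.1190, 0.2480, 0.5690, 1.0000
Σ (Xₖ−Xₖ₋₁)(Yₖ+Yₖ₋₁) = (1/5)(0.0420+0.0000) + (1/5)(0.1190+0.0420) + (1/5)(0.2480+0.1190) + (1/5)(0.5690+0.2480) + (1/5)(1.0000+0.5690)
  = 0.0084 + 0.0322 + 0.0734 + 0.1634 + 0.3138 = 0.5912
G = 1 − 0.5912 = 0.4088

0.409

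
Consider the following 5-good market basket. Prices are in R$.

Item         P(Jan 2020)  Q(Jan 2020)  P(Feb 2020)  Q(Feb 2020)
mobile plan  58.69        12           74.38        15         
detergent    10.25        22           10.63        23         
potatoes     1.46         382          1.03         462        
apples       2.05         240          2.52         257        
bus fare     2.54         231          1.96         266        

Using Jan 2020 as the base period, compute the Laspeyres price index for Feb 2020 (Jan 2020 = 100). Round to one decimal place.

Laspeyres price index uses base-period quantities as weights.
ΣP(Feb 2020)·Q(Jan 2020) = 74.38×12 + 10.63×22 + 1.03×382 + 2.52×240 + 1.96×231 = 892.56 + 233.86 + 393.46 + 604.8 + 452.76 = 2577.44
ΣP(Jan 2020)·Q(Jan 2020) = 58.69×12 + 10.25×22 + 1.46×382 + 2.05×240 + 2.54×231 = 704.28 + 225.5 + 557.72 + 492 + 586.74 = 2566.24
Index = 2577.44 / 2566.24 × 100 = 100.4364

100.4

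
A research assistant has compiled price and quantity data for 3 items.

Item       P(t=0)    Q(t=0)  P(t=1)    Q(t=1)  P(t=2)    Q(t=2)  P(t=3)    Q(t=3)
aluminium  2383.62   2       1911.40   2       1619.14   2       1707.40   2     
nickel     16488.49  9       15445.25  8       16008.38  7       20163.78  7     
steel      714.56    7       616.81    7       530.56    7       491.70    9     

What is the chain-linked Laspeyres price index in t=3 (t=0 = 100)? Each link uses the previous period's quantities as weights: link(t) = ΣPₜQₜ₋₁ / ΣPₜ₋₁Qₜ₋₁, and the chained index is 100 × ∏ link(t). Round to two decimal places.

118.61

Link t=0→t=1:
ΣP(t=1)Q(t=0) = 1911.40×2 + 15445.25×9 + 616.81×7 = 3822.8 + 139007.25 + 4317.67 = 147147.72
ΣP(t=0)Q(t=0) = 2383.62×2 + 16488.49×9 + 714.56×7 = 4767.24 + 148396.41 + 5001.92 = 158165.57
link = 147147.72/158165.57 = 0.930340
Link t=1→t=2:
ΣP(t=2)Q(t=1) = 1619.14×2 + 16008.38×8 + 530.56×7 = 3238.28 + 128067.04 + 3713.92 = 135019.24
ΣP(t=1)Q(t=1) = 1911.40×2 + 15445.25×8 + 616.81×7 = 3822.8 + 123562 + 4317.67 = 131702.47
link = 135019.24/131702.47 = 1.025184
Link t=2→t=3:
ΣP(t=3)Q(t=2) = 1707.40×2 + 20163.78×7 + 491.70×7 = 3414.8 + 141146.46 + 3441.9 = 148003.16
ΣP(t=2)Q(t=2) = 1619.14×2 + 16008.38×7 + 530.56×7 = 3238.28 + 112058.66 + 3713.92 = 119010.86
link = 148003.16/119010.86 = 1.243611
Chained index = 100 × 0.930340 × 1.025184 × 1.243611 = 118.6118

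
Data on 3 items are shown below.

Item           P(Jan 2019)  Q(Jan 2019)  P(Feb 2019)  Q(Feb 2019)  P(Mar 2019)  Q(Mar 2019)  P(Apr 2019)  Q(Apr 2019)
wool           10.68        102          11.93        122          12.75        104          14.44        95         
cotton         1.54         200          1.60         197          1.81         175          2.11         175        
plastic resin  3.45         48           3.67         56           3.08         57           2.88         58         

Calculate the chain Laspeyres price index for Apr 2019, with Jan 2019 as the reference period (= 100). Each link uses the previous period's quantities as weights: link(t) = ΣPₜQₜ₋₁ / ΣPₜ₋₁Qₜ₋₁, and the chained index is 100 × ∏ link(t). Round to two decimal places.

Link Jan 2019→Feb 2019:
ΣP(Feb 2019)Q(Jan 2019) = 11.93×102 + 1.60×200 + 3.67×48 = 1216.86 + 320 + 176.16 = 1713.02
ΣP(Jan 2019)Q(Jan 2019) = 10.68×102 + 1.54×200 + 3.45×48 = 1089.36 + 308 + 165.6 = 1562.96
link = 1713.02/1562.96 = 1.096010
Link Feb 2019→Mar 2019:
ΣP(Mar 2019)Q(Feb 2019) = 12.75×122 + 1.81×197 + 3.08×56 = 1555.5 + 356.57 + 172.48 = 2084.55
ΣP(Feb 2019)Q(Feb 2019) = 11.93×122 + 1.60×197 + 3.67×56 = 1455.46 + 315.2 + 205.52 = 1976.18
link = 2084.55/1976.18 = 1.054838
Link Mar 2019→Apr 2019:
ΣP(Apr 2019)Q(Mar 2019) = 14.44×104 + 2.11×175 + 2.88×57 = 1501.76 + 369.25 + 164.16 = 2035.17
ΣP(Mar 2019)Q(Mar 2019) = 12.75×104 + 1.81×175 + 3.08×57 = 1326 + 316.75 + 175.56 = 1818.31
link = 2035.17/1818.31 = 1.119265
Chained index = 100 × 1.096010 × 1.054838 × 1.119265 = 129.3997

129.40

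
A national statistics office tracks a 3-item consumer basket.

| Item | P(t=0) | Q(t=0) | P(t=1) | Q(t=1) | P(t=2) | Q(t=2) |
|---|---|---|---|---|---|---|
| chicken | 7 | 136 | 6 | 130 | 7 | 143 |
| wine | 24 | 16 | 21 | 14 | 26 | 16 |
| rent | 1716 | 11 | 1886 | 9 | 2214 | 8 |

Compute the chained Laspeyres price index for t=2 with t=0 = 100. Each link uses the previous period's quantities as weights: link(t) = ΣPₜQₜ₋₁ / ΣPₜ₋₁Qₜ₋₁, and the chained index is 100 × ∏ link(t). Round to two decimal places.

127.26

Link t=0→t=1:
ΣP(t=1)Q(t=0) = 6×136 + 21×16 + 1886×11 = 816 + 336 + 20746 = 21898
ΣP(t=0)Q(t=0) = 7×136 + 24×16 + 1716×11 = 952 + 384 + 18876 = 20212
link = 21898/20212 = 1.083416
Link t=1→t=2:
ΣP(t=2)Q(t=1) = 7×130 + 26×14 + 2214×9 = 910 + 364 + 19926 = 21200
ΣP(t=1)Q(t=1) = 6×130 + 21×14 + 1886×9 = 780 + 294 + 16974 = 18048
link = 21200/18048 = 1.174645
Chained index = 100 × 1.083416 × 1.174645 = 127.2629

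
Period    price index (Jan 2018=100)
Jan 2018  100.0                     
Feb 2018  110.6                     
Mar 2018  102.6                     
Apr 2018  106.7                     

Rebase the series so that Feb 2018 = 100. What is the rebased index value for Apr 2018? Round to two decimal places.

Rebased(Apr 2018) = 106.7 / 110.6 × 100 = 96.4738

96.47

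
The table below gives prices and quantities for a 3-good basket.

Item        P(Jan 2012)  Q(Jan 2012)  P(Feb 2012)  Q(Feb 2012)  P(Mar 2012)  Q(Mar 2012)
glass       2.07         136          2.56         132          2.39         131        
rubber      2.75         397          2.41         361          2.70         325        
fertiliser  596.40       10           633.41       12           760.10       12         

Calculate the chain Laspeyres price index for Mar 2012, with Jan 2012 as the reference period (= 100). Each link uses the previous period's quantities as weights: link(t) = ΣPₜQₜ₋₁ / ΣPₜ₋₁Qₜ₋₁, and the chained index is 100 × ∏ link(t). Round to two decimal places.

123.05

Link Jan 2012→Feb 2012:
ΣP(Feb 2012)Q(Jan 2012) = 2.56×136 + 2.41×397 + 633.41×10 = 348.16 + 956.77 + 6334.1 = 7639.03
ΣP(Jan 2012)Q(Jan 2012) = 2.07×136 + 2.75×397 + 596.40×10 = 281.52 + 1091.75 + 5964 = 7337.27
link = 7639.03/7337.27 = 1.041127
Link Feb 2012→Mar 2012:
ΣP(Mar 2012)Q(Feb 2012) = 2.39×132 + 2.70×361 + 760.10×12 = 315.48 + 974.7 + 9121.2 = 10411.38
ΣP(Feb 2012)Q(Feb 2012) = 2.56×132 + 2.41×361 + 633.41×12 = 337.92 + 870.01 + 7600.92 = 8808.85
link = 10411.38/8808.85 = 1.181923
Chained index = 100 × 1.041127 × 1.181923 = 123.0532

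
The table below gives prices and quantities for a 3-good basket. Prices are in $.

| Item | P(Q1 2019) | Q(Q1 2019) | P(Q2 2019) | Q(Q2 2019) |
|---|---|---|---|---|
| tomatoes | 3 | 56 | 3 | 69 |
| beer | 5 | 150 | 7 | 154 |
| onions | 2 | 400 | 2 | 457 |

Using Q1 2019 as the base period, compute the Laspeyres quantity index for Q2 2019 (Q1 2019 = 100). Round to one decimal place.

110.1

Laspeyres quantity index uses base-period prices as weights.
ΣP(Q1 2019)·Q(Q2 2019) = 3×69 + 5×154 + 2×457 = 207 + 770 + 914 = 1891
ΣP(Q1 2019)·Q(Q1 2019) = 3×56 + 5×150 + 2×400 = 168 + 750 + 800 = 1718
Index = 1891 / 1718 × 100 = 110.0698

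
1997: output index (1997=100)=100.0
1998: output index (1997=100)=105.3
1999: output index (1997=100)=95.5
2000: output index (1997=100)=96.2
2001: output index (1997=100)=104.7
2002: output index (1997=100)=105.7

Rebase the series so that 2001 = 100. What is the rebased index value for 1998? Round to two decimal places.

100.57

Rebased(1998) = 105.3 / 104.7 × 100 = 100.5731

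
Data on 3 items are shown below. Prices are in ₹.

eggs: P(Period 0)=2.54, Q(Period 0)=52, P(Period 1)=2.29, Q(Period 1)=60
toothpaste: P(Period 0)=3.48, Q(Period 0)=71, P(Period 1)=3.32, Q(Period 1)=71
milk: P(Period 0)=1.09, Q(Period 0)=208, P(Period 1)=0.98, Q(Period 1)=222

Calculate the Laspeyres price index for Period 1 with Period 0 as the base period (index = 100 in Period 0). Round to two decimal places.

92.20

Laspeyres price index uses base-period quantities as weights.
ΣP(Period 1)·Q(Period 0) = 2.29×52 + 3.32×71 + 0.98×208 = 119.08 + 235.72 + 203.84 = 558.64
ΣP(Period 0)·Q(Period 0) = 2.54×52 + 3.48×71 + 1.09×208 = 132.08 + 247.08 + 226.72 = 605.88
Index = 558.64 / 605.88 × 100 = 92.2031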